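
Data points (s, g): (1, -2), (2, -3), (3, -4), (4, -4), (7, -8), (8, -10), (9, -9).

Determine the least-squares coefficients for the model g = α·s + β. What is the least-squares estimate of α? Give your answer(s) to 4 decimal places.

Setting ∂/∂α … = 0 gives: 224·α + 34·β = -253;  34·α + 7·β = -40.
(Σs·s = 224, Σs = 34, Σ1 = 7, Σs·g = -253, Σg = -40.)
Determinant 224·7 − 34² = 412.
α = ((-253)·7 − 34·(-40))/412 = -411/412; β = (224·(-40) − 34·(-253))/412 = -179/206.

α = -0.9976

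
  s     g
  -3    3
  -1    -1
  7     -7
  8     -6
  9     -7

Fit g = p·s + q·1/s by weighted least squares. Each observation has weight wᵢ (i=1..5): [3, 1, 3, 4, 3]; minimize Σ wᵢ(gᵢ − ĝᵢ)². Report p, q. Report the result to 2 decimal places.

p = -0.84, q = 0.98

Sums needed: Σwᵢ·s·s = 674, Σwᵢ·s·1/s = 14, Σwᵢ·1/s·1/s = 31627/21168.
Moment sums: Σwᵢ·s·g = -554, Σwᵢ·1/s·g = -31/3.
MᵀWM·[p, q]ᵀ = MᵀWg becomes [[674, 14]; [14, 31627/21168]]·[p, q]ᵀ = [-554, -31/3]ᵀ.
Δ = 674·(31627/21168) − 14² = 8583835/10584.
p = ((-554)·(31627/21168) − 14·(-31/3))/(8583835/10584) = -7229527/8583835; q = (674·(-31/3) − 14·(-554))/(8583835/10584) = 8375472/8583835.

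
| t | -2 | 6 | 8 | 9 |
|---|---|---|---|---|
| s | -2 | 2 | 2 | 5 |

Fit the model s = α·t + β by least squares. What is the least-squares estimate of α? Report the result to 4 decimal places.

Sums needed: Σt·t = 185, Σt = 21, Σ1 = 4.
Moment sums: Σt·s = 77, Σs = 7.
AᵀA·[α, β]ᵀ = Aᵀs becomes [[185, 21]; [21, 4]]·[α, β]ᵀ = [77, 7]ᵀ.
det = 185·4 − 21² = 299.
α = (77·4 − 21·7)/299 = 7/13; β = (185·7 − 21·77)/299 = -14/13.

α = 0.5385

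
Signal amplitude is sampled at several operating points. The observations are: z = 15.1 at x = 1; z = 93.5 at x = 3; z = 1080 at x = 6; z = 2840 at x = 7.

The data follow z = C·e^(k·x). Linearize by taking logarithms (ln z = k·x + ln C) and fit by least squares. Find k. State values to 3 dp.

k = 0.861

Linearized form: ln z = k·x + ln C. From the 4 transformed points,
AᵀA = [[95.0000, 17.0000]; [17.0000, 4]], rhs = [113.8978, 22.1889]ᵀ  (here Σx = 17.0000, Σ(x)² = 95.0000, Σln z = 22.1889, Σx·ln z = 113.8978).
Δ = 95.0000·4 − (17.0000)² = 91.0000; k = (113.8978·4 − 17.0000·22.1889)/91.0000 = 0.86131, ln C = (95.0000·22.1889 − 17.0000·113.8978)/91.0000 = 1.88666.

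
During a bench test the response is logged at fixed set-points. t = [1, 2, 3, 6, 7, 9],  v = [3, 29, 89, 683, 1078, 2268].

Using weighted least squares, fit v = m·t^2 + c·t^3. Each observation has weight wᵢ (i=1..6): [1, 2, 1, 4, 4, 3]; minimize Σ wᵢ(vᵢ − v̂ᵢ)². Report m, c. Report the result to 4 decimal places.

Normal-equation sums: Σwᵢ·t^2·t^2 = 34585, Σwᵢ·t^2·t^3 = 275787, Σwᵢ·t^3·t^3 = 2252401.
Right-hand side: Σwᵢ·t^2·v = 861800, Σwᵢ·t^3·v = 7032114.
Eliminating c: 2252401·(row 1) − 275787·(row 2) gives 1840819216·m = 2252401·861800 − 275787·7032114 = 1753558082, so m = 876779041/920409608.
Then c = (7032114 − 275787·(876779041/920409608))/2252401 = 2766213045/920409608.

m = 0.9526, c = 3.0054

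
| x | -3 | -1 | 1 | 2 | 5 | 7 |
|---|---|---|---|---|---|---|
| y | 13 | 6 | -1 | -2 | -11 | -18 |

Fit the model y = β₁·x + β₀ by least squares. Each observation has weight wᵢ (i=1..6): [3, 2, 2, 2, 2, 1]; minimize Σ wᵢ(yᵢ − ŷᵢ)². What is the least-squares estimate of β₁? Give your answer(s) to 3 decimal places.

β₁ = -3.016

MᵀWM·[β₁, β₀]ᵀ = MᵀWy reads: 138·β₁ + 12·β₀ = -375;  12·β₁ + 12·β₀ = 5.
(Σwᵢ·x·x = 138, Σwᵢ·x = 12, Σwᵢ·1 = 12, Σwᵢ·x·y = -375, Σwᵢ·y = 5.)
Determinant 138·12 − 12² = 1512.
β₁ = ((-375)·12 − 12·5)/1512 = -190/63; β₀ = (138·5 − 12·(-375))/1512 = 865/252.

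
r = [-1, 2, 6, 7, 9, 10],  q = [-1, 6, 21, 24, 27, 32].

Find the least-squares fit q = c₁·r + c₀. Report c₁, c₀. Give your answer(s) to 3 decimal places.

Entries of MᵀM: Σr·r = 271, Σr = 33, Σ1 = 6.
And Σr·q = 870, Σq = 109.
So MᵀM·[c₁, c₀]ᵀ = Mᵀq: [[271, 33]; [33, 6]]·[c₁, c₀]ᵀ = [870, 109]ᵀ.
Determinant 271·6 − 33² = 537.
c₁ = (870·6 − 33·109)/537 = 541/179; c₀ = (271·109 − 33·870)/537 = 829/537.

c₁ = 3.022, c₀ = 1.544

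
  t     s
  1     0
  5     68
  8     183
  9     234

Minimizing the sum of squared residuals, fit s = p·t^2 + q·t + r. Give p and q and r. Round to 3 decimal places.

Setting ∂/∂p … = 0 gives: 11283·p + 1367·q + 171·r = 32366;  1367·p + 171·q + 23·r = 3910;  171·p + 23·q + 4·r = 485.
(Σt^2·t^2 = 11283, Σt^2·t = 1367, Σt^2 = 171, Σt·t = 171, Σt = 23, Σ1 = 4, Σt^2·s = 32366, Σt·s = 3910, Σs = 485.)
Row-reducing yields p = 2047/668, q = -943/668, r = -273/167.

p = 3.064, q = -1.412, r = -1.635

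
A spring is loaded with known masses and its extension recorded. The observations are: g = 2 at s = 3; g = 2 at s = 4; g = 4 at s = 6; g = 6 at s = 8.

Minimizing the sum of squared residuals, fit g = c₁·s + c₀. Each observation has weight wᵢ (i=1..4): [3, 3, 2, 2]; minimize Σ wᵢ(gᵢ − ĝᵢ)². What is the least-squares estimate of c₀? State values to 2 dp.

c₀ = -0.90

The normal system AᵀWA·[c₁, c₀]ᵀ = AᵀWg is [[275, 49]; [49, 10]]·[c₁, c₀]ᵀ = [186, 32]ᵀ.
Determinant 275·10 − 49² = 349.
c₁ = (186·10 − 49·32)/349 = 292/349; c₀ = (275·32 − 49·186)/349 = -314/349.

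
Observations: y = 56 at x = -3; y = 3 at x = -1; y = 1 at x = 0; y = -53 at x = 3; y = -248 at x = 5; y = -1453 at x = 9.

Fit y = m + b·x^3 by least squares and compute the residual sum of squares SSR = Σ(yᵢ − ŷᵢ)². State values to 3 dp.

The normal equations are: 6·m + 853·b = -1694;  853·m + 548525·b = -1093183.
(Σ1 = 6, Σx^3 = 853, Σx^3·x^3 = 548525, Σy = -1694, Σx^3·y = -1093183.)
Eliminating b: 548525·(row 1) − 853·(row 2) gives 2563541·m = 548525·(-1694) − 853·(-1093183) = 3283749, so m = 3283749/2563541.
Then b = ((-1093183) − 853·(3283749/2563541))/548525 = -5114116/2563541.
Residuals: 2193415/2563541, -707242/2563541, -720208/2563541, -1070290/2563541, 222583/2563541, 81742/2563541; SSR = 2742966/2563541.

SSR = 1.070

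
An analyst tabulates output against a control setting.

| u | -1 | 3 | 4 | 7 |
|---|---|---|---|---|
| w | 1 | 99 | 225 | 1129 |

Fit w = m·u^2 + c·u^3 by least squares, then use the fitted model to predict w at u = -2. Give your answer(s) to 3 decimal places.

Compute the Gram sums: Σu^2·u^2 = 2739, Σu^2·u^3 = 18073, Σu^3·u^3 = 122475.
Moment sums: Σu^2·w = 59813, Σu^3·w = 404319.
Determinant 2739·122475 − 18073² = 8825696.
m = (59813·122475 − 18073·404319)/8825696 = 1146243/551606; c = (2739·404319 − 18073·59813)/8825696 = 150167/50146.
At u = -2: ŵ = (1146243/551606)·(4) + (150167/50146)·(-8) = -4314862/275803.

ŵ = -15.645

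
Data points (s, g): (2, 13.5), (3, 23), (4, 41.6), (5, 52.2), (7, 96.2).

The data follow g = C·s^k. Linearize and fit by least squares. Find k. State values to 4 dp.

k = 1.5730

Let Y = ln g. Fitting Y = k·ln s + ln C by least squares:
Σln s = 6.7334, Σ(ln s)² = 9.9861, Σln g = 17.9878, Σln s·ln g = 25.6683.
Equations: 9.9861·k + 6.7334·ln C = 25.6683;  6.7334·k + 5·ln C = 17.9878.
Slope k = (n·Σln s·ln g − Σln s·Σln g)/(n·Σ(ln s)² − (Σln s)²) = (5·25.6683 − 6.7334·17.9878)/4.5917 = 1.57296; ln C = (Σln g − k·Σln s)/n = 1.47929.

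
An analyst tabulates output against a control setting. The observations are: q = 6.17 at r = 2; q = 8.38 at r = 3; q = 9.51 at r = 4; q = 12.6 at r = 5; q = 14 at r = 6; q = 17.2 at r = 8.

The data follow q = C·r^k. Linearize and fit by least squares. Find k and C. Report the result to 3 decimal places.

Taking logs, ln q = k·ln r + ln C, so regress ln q on ln r.
AᵀA = [[13.7340, 8.6587]; [8.6587, 6]], rhs = [21.4414, 14.2156]ᵀ  (here Σln r = 8.6587, Σ(ln r)² = 13.7340, Σln q = 14.2156, Σln r·ln q = 21.4414).
Solving (det = 7.4309): k = 0.74828, ln C = 1.28941, so C = exp(1.28941) = 3.63064.

k = 0.748, C = 3.631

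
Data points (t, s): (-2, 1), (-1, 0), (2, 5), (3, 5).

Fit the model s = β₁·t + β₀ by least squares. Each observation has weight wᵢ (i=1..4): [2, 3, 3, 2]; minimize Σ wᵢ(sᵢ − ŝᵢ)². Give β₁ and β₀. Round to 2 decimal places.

β₁ = 1.10, β₀ = 2.15

From the data, Σwᵢ·t·t = 41, Σwᵢ·t = 5, Σwᵢ·1 = 10.
Right-hand side: Σwᵢ·t·s = 56, Σwᵢ·s = 27.
Eliminating β₀: 10·(row 1) − 5·(row 2) gives 385·β₁ = 10·56 − 5·27 = 425, so β₁ = 85/77.
Then β₀ = (27 − 5·(85/77))/10 = 827/385.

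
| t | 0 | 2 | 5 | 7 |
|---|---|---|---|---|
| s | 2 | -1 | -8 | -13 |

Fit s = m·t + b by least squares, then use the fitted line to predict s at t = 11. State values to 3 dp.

ŝ = -21.293

XᵀX·[m, b]ᵀ = Xᵀs reads: 78·m + 14·b = -133;  14·m + 4·b = -20.
det = 78·4 − 14² = 116.
m = ((-133)·4 − 14·(-20))/116 = -63/29; b = (78·(-20) − 14·(-133))/116 = 151/58.
At t = 11: ŝ = (-63/29)·(11) + (151/58)·(1) = -1235/58.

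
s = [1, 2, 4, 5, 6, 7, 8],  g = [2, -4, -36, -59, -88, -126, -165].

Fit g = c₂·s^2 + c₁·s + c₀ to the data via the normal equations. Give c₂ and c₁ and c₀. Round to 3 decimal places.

c₂ = -2.862, c₁ = 1.771, c₀ = 3.374

Sums needed: Σs^2·s^2 = 8691, Σs^2·s = 1269, Σs^2 = 195, Σs·s = 195, Σs = 33, Σ1 = 7.
For Xᵀg: Σs^2·g = -21967, Σs·g = -3175, Σg = -476.
XᵀX·[c₂, c₁, c₀]ᵀ = Xᵀg becomes [[8691, 1269, 195]; [1269, 195, 33]; [195, 33, 7]]·[c₂, c₁, c₀]ᵀ = [-21967, -3175, -476]ᵀ.
Inverting the 3×3 Gram matrix, [c₂, c₁, c₀]ᵀ = [-10337/3612, 6397/3612, 2031/602]ᵀ.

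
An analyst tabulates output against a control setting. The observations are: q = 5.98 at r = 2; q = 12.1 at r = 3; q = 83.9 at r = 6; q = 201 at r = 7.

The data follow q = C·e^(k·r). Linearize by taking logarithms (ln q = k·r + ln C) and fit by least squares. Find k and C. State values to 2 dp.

With ln qᵢ as the transformed response and rᵢ as the regressor:
Σr = 18.0000, Σ(r)² = 98.0000, Σln q = 14.0146, Σr·ln q = 74.7573.
Normal system: [[98.0000, 18.0000]; [18.0000, 4]]·[k, ln C]ᵀ = [74.7573, 14.0146]ᵀ.
Solving (det = 68.0000): k = 0.68776, ln C = 0.40874, so C = exp(0.40874) = 1.50492.

k = 0.69, C = 1.50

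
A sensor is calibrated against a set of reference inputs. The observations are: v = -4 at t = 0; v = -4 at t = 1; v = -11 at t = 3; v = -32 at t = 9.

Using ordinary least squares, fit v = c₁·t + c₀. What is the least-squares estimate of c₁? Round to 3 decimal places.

From the data, Σt·t = 91, Σt = 13, Σ1 = 4.
For Xᵀv: Σt·v = -325, Σv = -51.
Normal equations: [[91, 13]; [13, 4]]·[c₁, c₀]ᵀ = [-325, -51]ᵀ.
Δ = 91·4 − 13² = 195.
c₁ = ((-325)·4 − 13·(-51))/195 = -49/15; c₀ = (91·(-51) − 13·(-325))/195 = -32/15.

c₁ = -3.267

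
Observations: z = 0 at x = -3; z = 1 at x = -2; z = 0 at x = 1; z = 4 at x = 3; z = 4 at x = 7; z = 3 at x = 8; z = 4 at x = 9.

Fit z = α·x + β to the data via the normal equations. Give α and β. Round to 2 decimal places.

α = 0.32, β = 1.23

Normal-equation sums: Σx·x = 217, Σx = 23, Σ1 = 7.
Moment sums: Σx·z = 98, Σz = 16.
Eliminating β: 7·(row 1) − 23·(row 2) gives 990·α = 7·98 − 23·16 = 318, so α = 53/165.
Then β = (16 − 23·(53/165))/7 = 203/165.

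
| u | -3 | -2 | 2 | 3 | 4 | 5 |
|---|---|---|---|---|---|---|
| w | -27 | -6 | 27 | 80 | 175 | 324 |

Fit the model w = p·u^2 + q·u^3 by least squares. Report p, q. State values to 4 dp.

From the data, Σu^2·u^2 = 1075, Σu^2·u^3 = 4149, Σu^3·u^3 = 21307.
And Σu^2·w = 11461, Σu^3·w = 54853.
Δ = 1075·21307 − 4149² = 5690824.
p = (11461·21307 − 4149·54853)/5690824 = 8307215/2845412; q = (1075·54853 − 4149·11461)/5690824 = 5707643/2845412.

p = 2.9195, q = 2.0059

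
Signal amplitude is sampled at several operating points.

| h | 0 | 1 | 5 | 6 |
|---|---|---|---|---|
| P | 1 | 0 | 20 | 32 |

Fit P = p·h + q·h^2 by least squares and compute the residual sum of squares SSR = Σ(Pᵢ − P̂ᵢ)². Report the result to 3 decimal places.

From the data, Σh·h = 62, Σh·h^2 = 342, Σh^2·h^2 = 1922.
For AᵀP: Σh·P = 292, Σh^2·P = 1652.
Normal equations: [[62, 342]; [342, 1922]]·[p, q]ᵀ = [292, 1652]ᵀ.
det = 62·1922 − 342² = 2200.
p = (292·1922 − 342·1652)/2200 = -94/55; q = (62·1652 − 342·292)/2200 = 64/55.
Residuals: 1, 6/11, -6/11, 4/11; SSR = 19/11.

SSR = 1.727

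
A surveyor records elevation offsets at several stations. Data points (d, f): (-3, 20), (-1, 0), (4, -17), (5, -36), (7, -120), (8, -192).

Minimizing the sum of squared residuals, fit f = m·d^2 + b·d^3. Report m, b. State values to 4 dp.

With design matrix A, AᵀA = [[7460, 53480]; [53480, 400244]] and Aᵀf = [-19160, -145592]ᵀ.
det = 7460·400244 − 53480² = 125709840.
m = ((-19160)·400244 − 53480·(-145592))/125709840 = 489938/523791; b = (7460·(-145592) − 53480·(-19160))/125709840 = -255998/523791.

m = 0.9354, b = -0.4887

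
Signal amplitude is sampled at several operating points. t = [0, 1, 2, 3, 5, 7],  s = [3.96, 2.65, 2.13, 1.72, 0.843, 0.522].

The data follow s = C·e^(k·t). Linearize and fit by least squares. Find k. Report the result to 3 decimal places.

k = -0.288

With ln sᵢ as the transformed response and tᵢ as the regressor:
XᵀX = [[88.0000, 18.0000]; [18.0000, 6]], rhs = [-1.2908, 2.8284]ᵀ  (here Σt = 18.0000, Σ(t)² = 88.0000, Σln s = 2.8284, Σt·ln s = -1.2908).
Slope k = (n·Σt·ln s − Σt·Σln s)/(n·Σ(t)² − (Σt)²) = (6·-1.2908 − 18.0000·2.8284)/204.0000 = -0.28753; ln C = (Σln s − k·Σt)/n = 1.33398.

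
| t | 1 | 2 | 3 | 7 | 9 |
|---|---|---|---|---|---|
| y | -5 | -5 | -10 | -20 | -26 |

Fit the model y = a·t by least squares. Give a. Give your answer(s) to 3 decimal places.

Normal-equation sums: Σt·t = 144.
Right-hand side: Σt·y = -419.
So MᵀM·[a]ᵀ = Mᵀy: [[144]]·[a]ᵀ = [-419]ᵀ.
Hence a = -419 / 144 ≈ -2.90972.

a = -2.910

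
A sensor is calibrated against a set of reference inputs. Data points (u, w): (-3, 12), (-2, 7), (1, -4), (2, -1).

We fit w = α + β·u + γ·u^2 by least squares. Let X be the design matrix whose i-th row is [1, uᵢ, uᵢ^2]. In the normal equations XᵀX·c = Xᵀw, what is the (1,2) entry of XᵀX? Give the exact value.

Row 1 ↔ basis 1, column 2 ↔ basis u, so (XᵀX)_{1,2} = Σᵢ u = (1)·(-3) + (1)·(-2) + (1)·(1) + (1)·(2) = -2.

-2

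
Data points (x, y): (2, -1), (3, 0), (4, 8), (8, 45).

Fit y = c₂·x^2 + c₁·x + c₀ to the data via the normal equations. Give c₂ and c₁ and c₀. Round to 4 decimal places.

From the data, Σx^2·x^2 = 4449, Σx^2·x = 611, Σx^2 = 93, Σx·x = 93, Σx = 17, Σ1 = 4.
Moment sums: Σx^2·y = 3004, Σx·y = 390, Σy = 52.
Row-reducing yields c₂ = 1569/1804, c₁ = -1621/1804, c₀ = -279/82.

c₂ = 0.8697, c₁ = -0.8986, c₀ = -3.4024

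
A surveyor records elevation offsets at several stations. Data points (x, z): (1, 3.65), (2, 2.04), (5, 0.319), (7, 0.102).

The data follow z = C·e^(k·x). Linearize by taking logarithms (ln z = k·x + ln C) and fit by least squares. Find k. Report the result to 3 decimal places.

With ln zᵢ as the transformed response and xᵢ as the regressor:
Sums: Σx = 15.0000, Σ(x)² = 79.0000, Σln z = -1.4177, Σx·ln z = -18.9717.
Normal system: [[79.0000, 15.0000]; [15.0000, 4]]·[k, ln C]ᵀ = [-18.9717, -1.4177]ᵀ.
Slope k = (n·Σx·ln z − Σx·Σln z)/(n·Σ(x)² − (Σx)²) = (4·-18.9717 − 15.0000·-1.4177)/91.0000 = -0.60024; ln C = (Σln z − k·Σx)/n = 1.89647.

k = -0.600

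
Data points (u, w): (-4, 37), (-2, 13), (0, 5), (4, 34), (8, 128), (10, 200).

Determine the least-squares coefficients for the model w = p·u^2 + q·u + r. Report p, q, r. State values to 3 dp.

p = 1.990, q = -0.368, r = 4.140

Forming MᵀM = [[14624, 1504, 200]; [1504, 200, 16]; [200, 16, 6]] and Mᵀw = [29380, 2986, 417]ᵀ gives MᵀM·[p, q, r]ᵀ = Mᵀw.
Inverting the 3×3 Gram matrix, [p, q, r]ᵀ = [14449/7260, -2669/7260, 5009/1210]ᵀ.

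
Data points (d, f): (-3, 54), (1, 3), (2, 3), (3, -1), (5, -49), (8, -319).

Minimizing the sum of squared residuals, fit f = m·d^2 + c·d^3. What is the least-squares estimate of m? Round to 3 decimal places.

m = 2.998

Entries of MᵀM: Σd^2·d^2 = 4900, Σd^2·d^3 = 35926, Σd^3·d^3 = 279292.
For Mᵀf: Σd^2·f = -21149, Σd^3·f = -170911.
Normal equations: [[4900, 35926]; [35926, 279292]]·[m, c]ᵀ = [-21149, -170911]ᵀ.
Eliminating c: 279292·(row 1) − 35926·(row 2) gives 77853324·m = 279292·(-21149) − 35926·(-170911) = 233402078, so m = 116701039/38926662.
Then c = ((-170911) − 35926·(116701039/38926662))/279292 = -38832463/38926662.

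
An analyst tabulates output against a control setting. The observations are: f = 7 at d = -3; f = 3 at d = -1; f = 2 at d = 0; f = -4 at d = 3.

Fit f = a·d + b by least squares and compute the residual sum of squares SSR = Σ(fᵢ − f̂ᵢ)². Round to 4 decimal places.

Compute the Gram sums: Σd·d = 19, Σd = -1, Σ1 = 4.
Right-hand side: Σd·f = -36, Σf = 8.
MᵀM·[a, b]ᵀ = Mᵀf becomes [[19, -1]; [-1, 4]]·[a, b]ᵀ = [-36, 8]ᵀ.
det = 19·4 − (-1)² = 75.
a = ((-36)·4 − (-1)·8)/75 = -136/75; b = (19·8 − (-1)·(-36))/75 = 116/75.
Residuals: 1/75, -9/25, 34/75, -8/75; SSR = 26/75.

SSR = 0.3467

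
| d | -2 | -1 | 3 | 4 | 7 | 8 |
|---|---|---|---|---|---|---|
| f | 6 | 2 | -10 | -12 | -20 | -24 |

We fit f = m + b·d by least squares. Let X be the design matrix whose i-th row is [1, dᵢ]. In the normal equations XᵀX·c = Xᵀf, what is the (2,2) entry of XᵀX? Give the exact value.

143

Row 2 ↔ basis d, column 2 ↔ basis d, so (XᵀX)_{2,2} = Σᵢ (d)·(d) = (-2)·(-2) + (-1)·(-1) + (3)·(3) + (4)·(4) + (7)·(7) + (8)·(8) = 143.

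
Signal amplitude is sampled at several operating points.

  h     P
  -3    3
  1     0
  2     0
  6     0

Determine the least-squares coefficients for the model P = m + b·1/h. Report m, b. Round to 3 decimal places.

Sums needed: Σ1 = 4, Σ1/h = 4/3, Σ1/h·1/h = 25/18.
Moment sums: ΣP = 3, Σ1/h·P = -1.
So XᵀX·[m, b]ᵀ = XᵀP: [[4, 4/3]; [4/3, 25/18]]·[m, b]ᵀ = [3, -1]ᵀ.
det = 4·(25/18) − (4/3)² = 34/9.
m = (3·(25/18) − (4/3)·(-1))/(34/9) = 99/68; b = (4·(-1) − (4/3)·3)/(34/9) = -36/17.

m = 1.456, b = -2.118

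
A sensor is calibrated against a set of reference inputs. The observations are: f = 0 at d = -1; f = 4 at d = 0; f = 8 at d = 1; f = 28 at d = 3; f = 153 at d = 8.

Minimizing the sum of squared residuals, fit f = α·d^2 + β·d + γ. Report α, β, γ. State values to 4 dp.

Setting ∂/∂α … = 0 gives: 4179·α + 539·β + 75·γ = 10052;  539·α + 75·β + 11·γ = 1316;  75·α + 11·β + 5·γ = 193.
Row-reducing yields α = 9435/4771, β = 28511/9542, γ = 22547/9542.

α = 1.9776, β = 2.9879, γ = 2.3629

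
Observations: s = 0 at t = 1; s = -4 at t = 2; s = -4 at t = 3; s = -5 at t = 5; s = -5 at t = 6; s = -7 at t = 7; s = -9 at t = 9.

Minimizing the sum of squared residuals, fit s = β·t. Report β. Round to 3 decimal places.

The normal equations are: 205·β = -205.
(Σt·t = 205, Σt·s = -205.)
β = (-205)/205 = -1.

β = -1.000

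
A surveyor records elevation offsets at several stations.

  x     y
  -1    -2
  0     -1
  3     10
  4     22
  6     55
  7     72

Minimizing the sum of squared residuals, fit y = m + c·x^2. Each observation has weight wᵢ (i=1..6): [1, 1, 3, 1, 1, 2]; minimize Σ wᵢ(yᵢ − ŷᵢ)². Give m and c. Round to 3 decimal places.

m = -2.977, c = 1.544

Entries of AᵀWA: Σwᵢ·1 = 9, Σwᵢ·x^2 = 178, Σwᵢ·x^2·x^2 = 6598.
Right-hand side: Σwᵢ·y = 248, Σwᵢ·x^2·y = 9656.
So AᵀWA·[m, c]ᵀ = AᵀWy: [[9, 178]; [178, 6598]]·[m, c]ᵀ = [248, 9656]ᵀ.
Eliminating c: 6598·(row 1) − 178·(row 2) gives 27698·m = 6598·248 − 178·9656 = -82464, so m = -41232/13849.
Then c = (9656 − 178·(-41232/13849))/6598 = 21380/13849.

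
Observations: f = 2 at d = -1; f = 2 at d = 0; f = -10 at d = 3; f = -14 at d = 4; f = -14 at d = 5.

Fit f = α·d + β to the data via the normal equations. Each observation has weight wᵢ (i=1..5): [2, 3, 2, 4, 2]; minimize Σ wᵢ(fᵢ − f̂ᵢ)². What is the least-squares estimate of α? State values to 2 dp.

From the data, Σwᵢ·d·d = 134, Σwᵢ·d = 30, Σwᵢ·1 = 13.
Moment sums: Σwᵢ·d·f = -428, Σwᵢ·f = -94.
XᵀWX·[α, β]ᵀ = XᵀWf becomes [[134, 30]; [30, 13]]·[α, β]ᵀ = [-428, -94]ᵀ.
Determinant 134·13 − 30² = 842.
α = ((-428)·13 − 30·(-94))/842 = -1372/421; β = (134·(-94) − 30·(-428))/842 = 122/421.

α = -3.26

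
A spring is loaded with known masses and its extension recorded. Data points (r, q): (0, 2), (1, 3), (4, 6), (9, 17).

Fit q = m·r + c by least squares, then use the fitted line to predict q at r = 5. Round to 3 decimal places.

The normal equations are: 98·m + 14·c = 180;  14·m + 4·c = 28.
(Σr·r = 98, Σr = 14, Σ1 = 4, Σr·q = 180, Σq = 28.)
Δ = 98·4 − 14² = 196.
m = (180·4 − 14·28)/196 = 82/49; c = (98·28 − 14·180)/196 = 8/7.
At r = 5: q̂ = (82/49)·(5) + (8/7)·(1) = 466/49.

q̂ = 9.510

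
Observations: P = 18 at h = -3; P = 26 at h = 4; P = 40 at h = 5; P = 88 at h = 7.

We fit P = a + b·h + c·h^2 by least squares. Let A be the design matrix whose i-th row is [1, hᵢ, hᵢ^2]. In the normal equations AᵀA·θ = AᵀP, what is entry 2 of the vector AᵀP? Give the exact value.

Entry 2 ↔ basis h, so (AᵀP)_{2} = Σᵢ (h)·Pᵢ = (-3)·(18) + (4)·(26) + (5)·(40) + (7)·(88) = 866.

866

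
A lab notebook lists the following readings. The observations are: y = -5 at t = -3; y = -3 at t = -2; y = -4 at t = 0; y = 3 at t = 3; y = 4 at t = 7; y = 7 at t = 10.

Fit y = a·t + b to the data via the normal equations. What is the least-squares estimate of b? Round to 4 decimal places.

b = -1.9700

Forming MᵀM = [[171, 15]; [15, 6]] and Mᵀy = [128, 2]ᵀ gives MᵀM·[a, b]ᵀ = Mᵀy.
Determinant 171·6 − 15² = 801.
a = (128·6 − 15·2)/801 = 82/89; b = (171·2 − 15·128)/801 = -526/267.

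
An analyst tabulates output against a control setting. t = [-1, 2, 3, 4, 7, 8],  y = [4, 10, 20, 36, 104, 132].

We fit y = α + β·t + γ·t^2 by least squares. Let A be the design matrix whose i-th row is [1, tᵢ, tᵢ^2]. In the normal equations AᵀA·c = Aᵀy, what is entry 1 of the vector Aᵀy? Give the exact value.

306

Entry 1 ↔ basis 1, so (Aᵀy)_{1} = Σᵢ yᵢ = (1)·(4) + (1)·(10) + (1)·(20) + (1)·(36) + (1)·(104) + (1)·(132) = 306.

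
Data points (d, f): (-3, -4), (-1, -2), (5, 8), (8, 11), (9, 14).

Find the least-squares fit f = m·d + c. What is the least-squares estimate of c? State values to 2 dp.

MᵀM·[m, c]ᵀ = Mᵀf reads: 180·m + 18·c = 268;  18·m + 5·c = 27.
det = 180·5 − 18² = 576.
m = (268·5 − 18·27)/576 = 427/288; c = (180·27 − 18·268)/576 = 1/16.

c = 0.06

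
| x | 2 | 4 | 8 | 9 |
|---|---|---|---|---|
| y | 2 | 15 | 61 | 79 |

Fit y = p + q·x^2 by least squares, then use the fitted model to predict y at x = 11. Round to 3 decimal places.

The normal equations are: 4·p + 165·q = 157;  165·p + 10929·q = 10551.
(Σ1 = 4, Σx^2 = 165, Σx^2·x^2 = 10929, Σy = 157, Σx^2·y = 10551.)
Determinant 4·10929 − 165² = 16491.
p = (157·10929 − 165·10551)/16491 = -8354/5497; q = (4·10551 − 165·157)/16491 = 5433/5497.
At x = 11: ŷ = (-8354/5497)·(1) + (5433/5497)·(121) = 649039/5497.

ŷ = 118.071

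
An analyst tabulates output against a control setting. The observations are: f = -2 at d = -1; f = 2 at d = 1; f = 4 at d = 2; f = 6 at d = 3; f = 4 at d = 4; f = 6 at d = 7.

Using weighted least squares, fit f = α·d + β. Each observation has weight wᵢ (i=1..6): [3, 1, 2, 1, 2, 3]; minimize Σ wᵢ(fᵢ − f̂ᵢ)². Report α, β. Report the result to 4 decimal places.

Normal-equation sums: Σwᵢ·d·d = 200, Σwᵢ·d = 34, Σwᵢ·1 = 12.
Right-hand side: Σwᵢ·d·f = 200, Σwᵢ·f = 36.
det = 200·12 − 34² = 1244.
α = (200·12 − 34·36)/1244 = 294/311; β = (200·36 − 34·200)/1244 = 100/311.

α = 0.9453, β = 0.3215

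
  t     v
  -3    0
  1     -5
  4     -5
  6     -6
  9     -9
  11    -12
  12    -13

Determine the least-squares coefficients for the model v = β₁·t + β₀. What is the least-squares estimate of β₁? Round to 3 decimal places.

β₁ = -0.804

Sums needed: Σt·t = 408, Σt = 40, Σ1 = 7.
For Xᵀv: Σt·v = -430, Σv = -50.
Δ = 408·7 − 40² = 1256.
β₁ = ((-430)·7 − 40·(-50))/1256 = -505/628; β₀ = (408·(-50) − 40·(-430))/1256 = -400/157.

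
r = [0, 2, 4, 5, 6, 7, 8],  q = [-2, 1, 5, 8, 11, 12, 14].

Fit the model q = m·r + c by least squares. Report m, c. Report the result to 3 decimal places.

m = 2.096, c = -2.581

Entries of AᵀA: Σr·r = 194, Σr = 32, Σ1 = 7.
And Σr·q = 324, Σq = 49.
Eliminating c: 7·(row 1) − 32·(row 2) gives 334·m = 7·324 − 32·49 = 700, so m = 350/167.
Then c = (49 − 32·(350/167))/7 = -431/167.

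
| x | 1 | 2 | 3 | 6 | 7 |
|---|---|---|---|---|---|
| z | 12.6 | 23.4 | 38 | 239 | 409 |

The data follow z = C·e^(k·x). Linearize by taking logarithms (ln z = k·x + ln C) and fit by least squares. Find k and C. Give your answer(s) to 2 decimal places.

With ln zᵢ as the transformed response and xᵢ as the regressor:
Σx = 19.0000, Σ(x)² = 99.0000, Σln z = 20.8142, Σx·ln z = 94.7067.
Equations: 99.0000·k + 19.0000·ln C = 94.7067;  19.0000·k + 5·ln C = 20.8142.
Solving (det = 134.0000): k = 0.58257, ln C = 1.94909, so C = exp(1.94909) = 7.02229.

k = 0.58, C = 7.02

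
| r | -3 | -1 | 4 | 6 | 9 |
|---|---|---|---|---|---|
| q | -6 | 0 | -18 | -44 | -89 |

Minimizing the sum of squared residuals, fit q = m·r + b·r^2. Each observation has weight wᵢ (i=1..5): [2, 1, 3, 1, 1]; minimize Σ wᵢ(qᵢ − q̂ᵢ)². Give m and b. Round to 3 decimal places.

m = -0.841, b = -1.008

From the data, Σwᵢ·r·r = 184, Σwᵢ·r·r^2 = 1082, Σwᵢ·r^2·r^2 = 8788.
Right-hand side: Σwᵢ·r·q = -1245, Σwᵢ·r^2·q = -9765.
Normal equations: [[184, 1082]; [1082, 8788]]·[m, b]ᵀ = [-1245, -9765]ᵀ.
Determinant 184·8788 − 1082² = 446268.
m = ((-1245)·8788 − 1082·(-9765))/446268 = -62555/74378; b = (184·(-9765) − 1082·(-1245))/446268 = -74945/74378.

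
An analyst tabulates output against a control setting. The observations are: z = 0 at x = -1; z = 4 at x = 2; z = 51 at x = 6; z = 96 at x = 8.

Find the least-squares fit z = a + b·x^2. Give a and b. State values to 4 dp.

a = -2.1507, b = 1.5200

Forming MᵀM = [[4, 105]; [105, 5409]] and Mᵀz = [151, 7996]ᵀ gives MᵀM·[a, b]ᵀ = Mᵀz.
Eliminating b: 5409·(row 1) − 105·(row 2) gives 10611·a = 5409·151 − 105·7996 = -22821, so a = -7607/3537.
Then b = (7996 − 105·(-7607/3537))/5409 = 16129/10611.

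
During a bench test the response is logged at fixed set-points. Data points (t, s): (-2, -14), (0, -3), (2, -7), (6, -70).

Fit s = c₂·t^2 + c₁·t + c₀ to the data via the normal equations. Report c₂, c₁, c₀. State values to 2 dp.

The normal equations are: 1328·c₂ + 216·c₁ + 44·c₀ = -2604;  216·c₂ + 44·c₁ + 6·c₀ = -406;  44·c₂ + 6·c₁ + 4·c₀ = -94.
Inverting the 3×3 Gram matrix, [c₂, c₁, c₀]ᵀ = [-95/44, 37/22, -25/11]ᵀ.

c₂ = -2.16, c₁ = 1.68, c₀ = -2.27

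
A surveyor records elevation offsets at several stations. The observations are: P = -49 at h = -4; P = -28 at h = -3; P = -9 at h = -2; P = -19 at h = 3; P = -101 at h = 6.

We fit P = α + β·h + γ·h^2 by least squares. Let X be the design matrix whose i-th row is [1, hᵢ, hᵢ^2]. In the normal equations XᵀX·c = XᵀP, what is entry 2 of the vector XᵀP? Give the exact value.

-365

Entry 2 ↔ basis h, so (XᵀP)_{2} = Σᵢ (h)·Pᵢ = (-4)·(-49) + (-3)·(-28) + (-2)·(-9) + (3)·(-19) + (6)·(-101) = -365.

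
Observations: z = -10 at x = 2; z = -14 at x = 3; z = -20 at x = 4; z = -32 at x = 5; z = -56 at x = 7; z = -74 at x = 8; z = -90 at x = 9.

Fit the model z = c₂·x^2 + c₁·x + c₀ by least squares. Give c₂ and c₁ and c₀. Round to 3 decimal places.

c₂ = -1.114, c₁ = 0.601, c₀ = -6.092

Compute the Gram sums: Σx^2·x^2 = 14036, Σx^2·x = 1808, Σx^2 = 248, Σx·x = 248, Σx = 38, Σ1 = 7.
Moment sums: Σx^2·z = -16056, Σx·z = -2096, Σz = -296.
Normal equations: [[14036, 1808, 248]; [1808, 248, 38]; [248, 38, 7]]·[c₂, c₁, c₀]ᵀ = [-16056, -2096, -296]ᵀ.
Solving the 3×3 system (Gaussian elimination) gives c₂ = -2830/2541, c₁ = 1528/2541, c₀ = -5160/847.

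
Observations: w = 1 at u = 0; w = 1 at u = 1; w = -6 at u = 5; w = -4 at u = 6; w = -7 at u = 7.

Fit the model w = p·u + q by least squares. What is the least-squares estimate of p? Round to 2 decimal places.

MᵀM·[p, q]ᵀ = Mᵀw reads: 111·p + 19·q = -102;  19·p + 5·q = -15.
(Σu·u = 111, Σu = 19, Σ1 = 5, Σu·w = -102, Σw = -15.)
Δ = 111·5 − 19² = 194.
p = ((-102)·5 − 19·(-15))/194 = -225/194; q = (111·(-15) − 19·(-102))/194 = 273/194.

p = -1.16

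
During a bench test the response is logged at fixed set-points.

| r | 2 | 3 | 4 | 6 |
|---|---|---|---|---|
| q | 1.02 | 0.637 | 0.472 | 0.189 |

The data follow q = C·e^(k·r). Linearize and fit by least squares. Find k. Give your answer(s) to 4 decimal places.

k = -0.4152

Taking logs, ln q = k·r + ln C, so regress ln q on r.
Σr = 15.0000, Σ(r)² = 65.0000, Σln q = -2.8480, Σr·ln q = -14.3125.
Equations: 65.0000·k + 15.0000·ln C = -14.3125;  15.0000·k + 4·ln C = -2.8480.
Δ = 65.0000·4 − (15.0000)² = 35.0000; k = (-14.3125·4 − 15.0000·-2.8480)/35.0000 = -0.41516, ln C = (65.0000·-2.8480 − 15.0000·-14.3125)/35.0000 = 0.84485.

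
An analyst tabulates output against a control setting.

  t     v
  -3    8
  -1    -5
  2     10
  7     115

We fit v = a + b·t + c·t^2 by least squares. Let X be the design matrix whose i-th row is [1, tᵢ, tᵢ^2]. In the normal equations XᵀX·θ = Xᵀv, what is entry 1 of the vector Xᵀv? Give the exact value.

128

Entry 1 ↔ basis 1, so (Xᵀv)_{1} = Σᵢ vᵢ = (1)·(8) + (1)·(-5) + (1)·(10) + (1)·(115) = 128.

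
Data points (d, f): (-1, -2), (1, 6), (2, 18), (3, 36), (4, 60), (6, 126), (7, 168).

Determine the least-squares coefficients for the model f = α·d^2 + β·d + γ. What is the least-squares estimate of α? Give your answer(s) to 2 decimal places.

α = 2.93

With design matrix M, MᵀM = [[4052, 658, 116]; [658, 116, 22]; [116, 22, 7]] and Mᵀf = [14128, 2324, 412]ᵀ.
Inverting the 3×3 Gram matrix, [α, β, γ]ᵀ = [3342/1141, 4132/1141, -1212/1141]ᵀ.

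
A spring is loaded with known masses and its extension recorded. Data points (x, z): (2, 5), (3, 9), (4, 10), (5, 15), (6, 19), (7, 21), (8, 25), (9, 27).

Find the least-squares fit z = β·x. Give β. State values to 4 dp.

β = 3.0141

Normal-equation sums: Σx·x = 284.
Moment sums: Σx·z = 856.
Hence β = 856 / 284 ≈ 3.01408.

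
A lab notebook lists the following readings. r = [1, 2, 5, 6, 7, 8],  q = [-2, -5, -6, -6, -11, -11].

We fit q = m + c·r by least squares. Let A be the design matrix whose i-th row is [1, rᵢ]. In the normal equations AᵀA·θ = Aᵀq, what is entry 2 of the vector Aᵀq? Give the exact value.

-243

Entry 2 ↔ basis r, so (Aᵀq)_{2} = Σᵢ (r)·qᵢ = (1)·(-2) + (2)·(-5) + (5)·(-6) + (6)·(-6) + (7)·(-11) + (8)·(-11) = -243.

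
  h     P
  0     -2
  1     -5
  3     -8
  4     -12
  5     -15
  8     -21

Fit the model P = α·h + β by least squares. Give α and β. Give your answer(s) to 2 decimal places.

α = -2.40, β = -2.11

Entries of AᵀA: Σh·h = 115, Σh = 21, Σ1 = 6.
For AᵀP: Σh·P = -320, ΣP = -63.
AᵀA·[α, β]ᵀ = AᵀP becomes [[115, 21]; [21, 6]]·[α, β]ᵀ = [-320, -63]ᵀ.
det = 115·6 − 21² = 249.
α = ((-320)·6 − 21·(-63))/249 = -199/83; β = (115·(-63) − 21·(-320))/249 = -175/83.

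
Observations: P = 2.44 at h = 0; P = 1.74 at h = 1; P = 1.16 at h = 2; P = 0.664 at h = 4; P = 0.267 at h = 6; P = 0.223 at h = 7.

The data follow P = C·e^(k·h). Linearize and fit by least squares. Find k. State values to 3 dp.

k = -0.350

Let Y = ln P. Fitting Y = k·h + ln C by least squares:
XᵀX = [[106.0000, 20.0000]; [20.0000, 6]], rhs = [-19.2143, -1.6363]ᵀ  (here Σh = 20.0000, Σ(h)² = 106.0000, Σln P = -1.6363, Σh·ln P = -19.2143).
Slope k = (n·Σh·ln P − Σh·Σln P)/(n·Σ(h)² − (Σh)²) = (6·-19.2143 − 20.0000·-1.6363)/236.0000 = -0.34983; ln C = (Σln P − k·Σh)/n = 0.89340.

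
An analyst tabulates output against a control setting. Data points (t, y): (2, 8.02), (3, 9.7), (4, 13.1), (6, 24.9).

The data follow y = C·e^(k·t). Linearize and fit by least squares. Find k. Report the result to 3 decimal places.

With ln yᵢ as the transformed response and tᵢ as the regressor:
Over the data: Σt = 15.0000, Σ(t)² = 65.0000, Σln y = 10.1415, Σt·ln y = 40.5599.
Normal system: [[65.0000, 15.0000]; [15.0000, 4]]·[k, ln C]ᵀ = [40.5599, 10.1415]ᵀ.
Δ = 65.0000·4 − (15.0000)² = 35.0000; k = (40.5599·4 − 15.0000·10.1415)/35.0000 = 0.28904, ln C = (65.0000·10.1415 − 15.0000·40.5599)/35.0000 = 1.45148.

k = 0.289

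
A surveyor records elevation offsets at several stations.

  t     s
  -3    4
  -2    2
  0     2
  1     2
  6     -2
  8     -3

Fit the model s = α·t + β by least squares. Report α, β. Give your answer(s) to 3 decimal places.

α = -0.599, β = 1.832

Compute the Gram sums: Σt·t = 114, Σt = 10, Σ1 = 6.
For Mᵀs: Σt·s = -50, Σs = 5.
Normal equations: [[114, 10]; [10, 6]]·[α, β]ᵀ = [-50, 5]ᵀ.
det = 114·6 − 10² = 584.
α = ((-50)·6 − 10·5)/584 = -175/292; β = (114·5 − 10·(-50))/584 = 535/292.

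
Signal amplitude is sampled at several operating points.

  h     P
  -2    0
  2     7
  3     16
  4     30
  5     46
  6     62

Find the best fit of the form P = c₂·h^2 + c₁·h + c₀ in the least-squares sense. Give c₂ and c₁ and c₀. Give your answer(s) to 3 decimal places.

c₂ = 1.503, c₁ = 1.890, c₀ = -2.378

Entries of XᵀX: Σh^2·h^2 = 2290, Σh^2·h = 432, Σh^2 = 94, Σh·h = 94, Σh = 18, Σ1 = 6.
For XᵀP: Σh^2·P = 4034, Σh·P = 784, ΣP = 161.
XᵀX·[c₂, c₁, c₀]ᵀ = XᵀP becomes [[2290, 432, 94]; [432, 94, 18]; [94, 18, 6]]·[c₂, c₁, c₀]ᵀ = [4034, 784, 161]ᵀ.
Row-reducing yields c₂ = 4595/3058, c₁ = 28901/15290, c₀ = -36363/15290.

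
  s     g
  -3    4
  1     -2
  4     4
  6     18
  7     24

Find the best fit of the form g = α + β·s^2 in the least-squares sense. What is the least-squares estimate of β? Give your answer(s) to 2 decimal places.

Entries of XᵀX: Σ1 = 5, Σs^2 = 111, Σs^2·s^2 = 4035.
For Xᵀg: Σg = 48, Σs^2·g = 1922.
Normal equations: [[5, 111]; [111, 4035]]·[α, β]ᵀ = [48, 1922]ᵀ.
Δ = 5·4035 − 111² = 7854.
α = (48·4035 − 111·1922)/7854 = -3277/1309; β = (5·1922 − 111·48)/7854 = 2141/3927.

β = 0.55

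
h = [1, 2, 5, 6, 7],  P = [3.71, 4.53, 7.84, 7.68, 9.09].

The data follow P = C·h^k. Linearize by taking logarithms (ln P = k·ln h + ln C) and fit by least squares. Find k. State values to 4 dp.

With ln Pᵢ as the transformed response and ln hᵢ as the regressor:
AᵀA = [[10.0677, 6.0403]; [6.0403, 5]], rhs = [12.3090, 9.1268]ᵀ  (here Σln h = 6.0403, Σ(ln h)² = 10.0677, Σln P = 9.1268, Σln h·ln P = 12.3090).
Δ = 10.0677·5 − (6.0403)² = 13.8539; k = (12.3090·5 − 6.0403·9.1268)/13.8539 = 0.46320, ln C = (10.0677·9.1268 − 6.0403·12.3090)/13.8539 = 1.26579.

k = 0.4632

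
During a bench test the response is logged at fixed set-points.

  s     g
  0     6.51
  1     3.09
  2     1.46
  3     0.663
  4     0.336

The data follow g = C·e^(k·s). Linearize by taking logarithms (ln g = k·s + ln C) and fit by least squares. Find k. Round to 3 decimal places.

Let Y = ln g. Fitting Y = k·s + ln C by least squares:
Sums: Σs = 10.0000, Σ(s)² = 30.0000, Σln g = 1.8783, Σs·ln g = -3.7105.
Normal system: [[30.0000, 10.0000]; [10.0000, 5]]·[k, ln C]ᵀ = [-3.7105, 1.8783]ᵀ.
Slope k = (n·Σs·ln g − Σs·Σln g)/(n·Σ(s)² − (Σs)²) = (5·-3.7105 − 10.0000·1.8783)/50.0000 = -0.74671; ln C = (Σln g − k·Σs)/n = 1.86909.

k = -0.747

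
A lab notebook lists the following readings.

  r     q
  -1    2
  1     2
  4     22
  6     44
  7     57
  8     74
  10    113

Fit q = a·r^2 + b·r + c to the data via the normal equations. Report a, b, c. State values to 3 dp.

a = 1.033, b = 0.837, c = 1.290

Sums needed: Σr^2·r^2 = 18051, Σr^2·r = 2135, Σr^2 = 267, Σr·r = 267, Σr = 35, Σ1 = 7.
Moment sums: Σr^2·q = 20769, Σr·q = 2473, Σq = 314.
Normal equations: [[18051, 2135, 267]; [2135, 267, 35]; [267, 35, 7]]·[a, b, c]ᵀ = [20769, 2473, 314]ᵀ.
Inverting the 3×3 Gram matrix, [a, b, c]ᵀ = [151335/146564, 122601/146564, 47272/36641]ᵀ.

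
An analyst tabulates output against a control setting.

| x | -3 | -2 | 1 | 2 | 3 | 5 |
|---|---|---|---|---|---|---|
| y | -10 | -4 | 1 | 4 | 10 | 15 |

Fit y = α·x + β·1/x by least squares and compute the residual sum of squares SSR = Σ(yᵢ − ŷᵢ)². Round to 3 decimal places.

Forming MᵀM = [[52, 6]; [6, 793/450]] and Mᵀy = [152, 44/3]ᵀ gives MᵀM·[α, β]ᵀ = Mᵀy.
Determinant 52·(793/450) − 6² = 12518/225.
α = (152·(793/450) − 6·(44/3))/(12518/225) = 20234/6259; β = (52·(44/3) − 6·152)/(12518/225) = -16800/6259.
Residuals: -7488/6259, 7032/6259, 2825/6259, -7032/6259, 7488/6259, -3925/6259; SSR = 37454/6259.

SSR = 5.984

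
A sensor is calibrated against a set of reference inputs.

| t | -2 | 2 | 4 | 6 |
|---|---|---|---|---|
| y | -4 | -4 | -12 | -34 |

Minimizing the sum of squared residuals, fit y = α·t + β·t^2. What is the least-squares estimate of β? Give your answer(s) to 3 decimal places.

β = -0.981

Normal-equation sums: Σt·t = 60, Σt·t^2 = 280, Σt^2·t^2 = 1584.
For Xᵀy: Σt·y = -252, Σt^2·y = -1448.
Determinant 60·1584 − 280² = 16640.
α = ((-252)·1584 − 280·(-1448))/16640 = 49/130; β = (60·(-1448) − 280·(-252))/16640 = -51/52.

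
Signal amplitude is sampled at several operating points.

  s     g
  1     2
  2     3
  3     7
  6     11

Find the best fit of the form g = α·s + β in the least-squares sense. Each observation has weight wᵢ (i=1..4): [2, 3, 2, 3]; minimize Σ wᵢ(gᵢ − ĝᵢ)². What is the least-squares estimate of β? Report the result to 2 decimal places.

β = 0.04

Sums needed: Σwᵢ·s·s = 140, Σwᵢ·s = 32, Σwᵢ·1 = 10.
And Σwᵢ·s·g = 262, Σwᵢ·g = 60.
Normal equations: [[140, 32]; [32, 10]]·[α, β]ᵀ = [262, 60]ᵀ.
Determinant 140·10 − 32² = 376.
α = (262·10 − 32·60)/376 = 175/94; β = (140·60 − 32·262)/376 = 2/47.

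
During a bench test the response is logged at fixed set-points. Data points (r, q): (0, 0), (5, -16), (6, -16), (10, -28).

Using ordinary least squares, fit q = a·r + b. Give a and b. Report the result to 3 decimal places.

a = -2.778, b = -0.414

AᵀA·[a, b]ᵀ = Aᵀq reads: 161·a + 21·b = -456;  21·a + 4·b = -60.
Eliminating b: 4·(row 1) − 21·(row 2) gives 203·a = 4·(-456) − 21·(-60) = -564, so a = -564/203.
Then b = ((-60) − 21·(-564/203))/4 = -12/29.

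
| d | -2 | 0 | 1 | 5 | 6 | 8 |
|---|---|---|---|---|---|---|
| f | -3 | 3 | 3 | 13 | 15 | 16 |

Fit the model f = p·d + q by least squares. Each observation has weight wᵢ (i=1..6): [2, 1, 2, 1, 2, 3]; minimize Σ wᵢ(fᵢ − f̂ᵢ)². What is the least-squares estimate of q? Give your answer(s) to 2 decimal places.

q = 1.63

With design matrix A, AᵀWA = [[299, 39]; [39, 11]] and AᵀWf = [647, 94]ᵀ.
Δ = 299·11 − 39² = 1768.
p = (647·11 − 39·94)/1768 = 203/104; q = (299·94 − 39·647)/1768 = 13/8.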